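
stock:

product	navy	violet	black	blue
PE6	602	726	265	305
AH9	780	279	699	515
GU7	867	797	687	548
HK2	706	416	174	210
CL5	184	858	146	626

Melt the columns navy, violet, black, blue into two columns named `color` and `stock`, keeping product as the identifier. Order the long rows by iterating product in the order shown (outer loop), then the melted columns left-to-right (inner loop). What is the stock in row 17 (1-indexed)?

184

20 rows total (5 × 4). Row 17: index ⌊(17-1)/4⌋ = 4 into product → CL5; (17-1) mod 4 = 0 into the melted columns → navy.
So row 17 is (CL5, navy, 184); stock = 184.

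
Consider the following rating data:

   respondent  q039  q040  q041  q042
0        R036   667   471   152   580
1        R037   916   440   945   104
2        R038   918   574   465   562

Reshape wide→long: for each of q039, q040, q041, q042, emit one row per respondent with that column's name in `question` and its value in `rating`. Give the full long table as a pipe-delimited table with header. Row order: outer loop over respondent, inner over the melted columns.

Each (respondent, column) pair becomes one row: 3 × 4 = 12 rows.
For example, (R036, q039) → rating=667.

| respondent | question | rating |
| R036 | q039 | 667 |
| R036 | q040 | 471 |
| R036 | q041 | 152 |
| R036 | q042 | 580 |
| R037 | q039 | 916 |
| R037 | q040 | 440 |
| R037 | q041 | 945 |
| R037 | q042 | 104 |
| R038 | q039 | 918 |
| R038 | q040 | 574 |
| R038 | q041 | 465 |
| R038 | q042 | 562 |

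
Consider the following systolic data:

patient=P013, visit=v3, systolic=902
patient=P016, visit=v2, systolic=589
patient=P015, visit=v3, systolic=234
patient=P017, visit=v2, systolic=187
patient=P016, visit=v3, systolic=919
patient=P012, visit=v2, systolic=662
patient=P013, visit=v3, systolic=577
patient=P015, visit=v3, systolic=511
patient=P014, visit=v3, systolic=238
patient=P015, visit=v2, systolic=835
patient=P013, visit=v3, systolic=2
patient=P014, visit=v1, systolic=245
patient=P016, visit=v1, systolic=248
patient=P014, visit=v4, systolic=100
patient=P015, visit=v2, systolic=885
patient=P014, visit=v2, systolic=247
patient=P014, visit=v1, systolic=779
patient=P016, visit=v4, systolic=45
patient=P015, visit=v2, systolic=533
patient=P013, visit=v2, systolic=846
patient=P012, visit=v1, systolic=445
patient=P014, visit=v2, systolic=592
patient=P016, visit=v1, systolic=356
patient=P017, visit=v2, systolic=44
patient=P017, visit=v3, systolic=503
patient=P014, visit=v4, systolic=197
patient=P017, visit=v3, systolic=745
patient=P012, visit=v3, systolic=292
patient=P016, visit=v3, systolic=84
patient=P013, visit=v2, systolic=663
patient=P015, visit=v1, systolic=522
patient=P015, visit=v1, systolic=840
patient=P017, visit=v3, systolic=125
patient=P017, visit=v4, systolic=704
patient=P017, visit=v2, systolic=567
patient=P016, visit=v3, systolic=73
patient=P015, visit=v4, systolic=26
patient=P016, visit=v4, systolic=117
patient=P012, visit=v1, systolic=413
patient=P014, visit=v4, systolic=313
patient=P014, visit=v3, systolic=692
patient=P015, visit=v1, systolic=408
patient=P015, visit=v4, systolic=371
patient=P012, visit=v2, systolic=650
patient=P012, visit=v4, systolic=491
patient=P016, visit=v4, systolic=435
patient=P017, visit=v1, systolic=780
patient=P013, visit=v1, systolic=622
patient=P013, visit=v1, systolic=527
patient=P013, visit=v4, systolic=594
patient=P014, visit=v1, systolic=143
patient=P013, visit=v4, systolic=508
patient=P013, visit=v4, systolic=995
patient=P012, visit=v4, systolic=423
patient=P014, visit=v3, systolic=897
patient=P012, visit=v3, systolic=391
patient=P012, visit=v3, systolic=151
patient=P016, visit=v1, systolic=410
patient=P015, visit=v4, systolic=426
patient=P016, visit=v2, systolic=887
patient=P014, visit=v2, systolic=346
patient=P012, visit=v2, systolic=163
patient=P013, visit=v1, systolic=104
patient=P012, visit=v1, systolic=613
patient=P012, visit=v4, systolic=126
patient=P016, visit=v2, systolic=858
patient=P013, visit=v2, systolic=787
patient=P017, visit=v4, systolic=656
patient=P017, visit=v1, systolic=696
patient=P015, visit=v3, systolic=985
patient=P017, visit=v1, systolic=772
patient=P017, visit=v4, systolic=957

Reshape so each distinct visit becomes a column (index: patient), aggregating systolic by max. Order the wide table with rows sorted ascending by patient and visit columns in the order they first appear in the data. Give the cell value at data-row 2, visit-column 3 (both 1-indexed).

With rows sorted ascending by patient, row 2 is patient=P013. visit columns in first-appearance order: v3, v2, v1, v4; column 3 is v1.
Long rows with patient=P013, visit=v1: max(622, 527, 104) = 622.

622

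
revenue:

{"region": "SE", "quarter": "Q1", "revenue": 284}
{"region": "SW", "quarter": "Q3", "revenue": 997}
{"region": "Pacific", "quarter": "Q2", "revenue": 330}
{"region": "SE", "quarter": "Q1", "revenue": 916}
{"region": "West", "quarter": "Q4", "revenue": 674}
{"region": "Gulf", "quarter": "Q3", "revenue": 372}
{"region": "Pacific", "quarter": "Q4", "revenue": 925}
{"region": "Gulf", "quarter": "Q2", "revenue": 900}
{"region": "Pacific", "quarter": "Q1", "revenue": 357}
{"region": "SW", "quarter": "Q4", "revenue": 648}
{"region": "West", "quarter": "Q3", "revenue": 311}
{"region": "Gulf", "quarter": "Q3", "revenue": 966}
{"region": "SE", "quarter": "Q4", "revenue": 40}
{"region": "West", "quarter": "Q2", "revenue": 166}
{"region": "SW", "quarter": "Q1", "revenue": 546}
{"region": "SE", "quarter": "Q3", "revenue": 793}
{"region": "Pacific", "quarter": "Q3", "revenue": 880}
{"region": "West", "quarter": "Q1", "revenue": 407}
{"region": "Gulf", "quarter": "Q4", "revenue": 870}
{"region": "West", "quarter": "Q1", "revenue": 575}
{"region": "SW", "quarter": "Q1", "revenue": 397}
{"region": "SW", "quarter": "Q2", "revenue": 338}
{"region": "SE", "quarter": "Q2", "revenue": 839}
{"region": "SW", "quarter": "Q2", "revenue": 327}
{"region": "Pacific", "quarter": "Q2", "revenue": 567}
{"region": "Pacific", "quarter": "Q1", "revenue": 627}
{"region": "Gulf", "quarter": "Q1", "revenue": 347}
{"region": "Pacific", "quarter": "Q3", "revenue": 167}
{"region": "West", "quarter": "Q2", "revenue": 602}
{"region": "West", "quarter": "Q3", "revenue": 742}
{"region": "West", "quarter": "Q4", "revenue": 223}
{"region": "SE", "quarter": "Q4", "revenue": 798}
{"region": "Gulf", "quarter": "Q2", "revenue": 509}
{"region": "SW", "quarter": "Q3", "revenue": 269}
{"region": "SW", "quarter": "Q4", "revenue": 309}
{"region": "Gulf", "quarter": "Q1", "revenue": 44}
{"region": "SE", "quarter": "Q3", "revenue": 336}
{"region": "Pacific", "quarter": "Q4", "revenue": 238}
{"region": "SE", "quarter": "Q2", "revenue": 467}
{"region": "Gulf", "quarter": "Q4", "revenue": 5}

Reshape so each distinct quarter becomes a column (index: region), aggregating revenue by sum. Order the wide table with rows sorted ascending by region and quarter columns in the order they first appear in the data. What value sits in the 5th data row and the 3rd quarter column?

With rows sorted ascending by region, row 5 is region=West. quarter columns in first-appearance order: Q1, Q3, Q2, Q4; column 3 is Q2.
Long rows with region=West, quarter=Q2: 166 + 602 = 768.

768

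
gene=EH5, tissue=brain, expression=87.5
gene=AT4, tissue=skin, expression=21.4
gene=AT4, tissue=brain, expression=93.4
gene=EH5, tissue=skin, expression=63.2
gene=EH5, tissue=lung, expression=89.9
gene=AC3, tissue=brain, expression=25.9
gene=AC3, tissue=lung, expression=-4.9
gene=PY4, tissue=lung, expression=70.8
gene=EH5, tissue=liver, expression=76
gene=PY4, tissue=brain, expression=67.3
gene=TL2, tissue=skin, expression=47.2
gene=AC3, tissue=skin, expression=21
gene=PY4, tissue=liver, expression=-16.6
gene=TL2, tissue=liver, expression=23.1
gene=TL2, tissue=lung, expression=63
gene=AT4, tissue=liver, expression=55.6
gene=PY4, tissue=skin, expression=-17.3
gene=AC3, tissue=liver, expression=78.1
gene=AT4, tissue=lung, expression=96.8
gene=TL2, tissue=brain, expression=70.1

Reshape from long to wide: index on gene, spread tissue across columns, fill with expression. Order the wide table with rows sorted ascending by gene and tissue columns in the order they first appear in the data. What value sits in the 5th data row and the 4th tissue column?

23.1

With rows sorted ascending by gene, row 5 is gene=TL2. tissue columns in first-appearance order: brain, skin, lung, liver; column 4 is liver.
Long rows with gene=TL2, tissue=liver: expression = 23.1.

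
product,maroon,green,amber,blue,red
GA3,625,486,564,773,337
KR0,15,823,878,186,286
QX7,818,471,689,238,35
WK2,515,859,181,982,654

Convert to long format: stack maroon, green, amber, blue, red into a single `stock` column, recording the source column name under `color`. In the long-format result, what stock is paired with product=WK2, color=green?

Unpivoting turns each (product, wide-column) pair into one long row.
The wide cell at row WK2, column green holds 859, so the long row (WK2, green) has stock=859.

859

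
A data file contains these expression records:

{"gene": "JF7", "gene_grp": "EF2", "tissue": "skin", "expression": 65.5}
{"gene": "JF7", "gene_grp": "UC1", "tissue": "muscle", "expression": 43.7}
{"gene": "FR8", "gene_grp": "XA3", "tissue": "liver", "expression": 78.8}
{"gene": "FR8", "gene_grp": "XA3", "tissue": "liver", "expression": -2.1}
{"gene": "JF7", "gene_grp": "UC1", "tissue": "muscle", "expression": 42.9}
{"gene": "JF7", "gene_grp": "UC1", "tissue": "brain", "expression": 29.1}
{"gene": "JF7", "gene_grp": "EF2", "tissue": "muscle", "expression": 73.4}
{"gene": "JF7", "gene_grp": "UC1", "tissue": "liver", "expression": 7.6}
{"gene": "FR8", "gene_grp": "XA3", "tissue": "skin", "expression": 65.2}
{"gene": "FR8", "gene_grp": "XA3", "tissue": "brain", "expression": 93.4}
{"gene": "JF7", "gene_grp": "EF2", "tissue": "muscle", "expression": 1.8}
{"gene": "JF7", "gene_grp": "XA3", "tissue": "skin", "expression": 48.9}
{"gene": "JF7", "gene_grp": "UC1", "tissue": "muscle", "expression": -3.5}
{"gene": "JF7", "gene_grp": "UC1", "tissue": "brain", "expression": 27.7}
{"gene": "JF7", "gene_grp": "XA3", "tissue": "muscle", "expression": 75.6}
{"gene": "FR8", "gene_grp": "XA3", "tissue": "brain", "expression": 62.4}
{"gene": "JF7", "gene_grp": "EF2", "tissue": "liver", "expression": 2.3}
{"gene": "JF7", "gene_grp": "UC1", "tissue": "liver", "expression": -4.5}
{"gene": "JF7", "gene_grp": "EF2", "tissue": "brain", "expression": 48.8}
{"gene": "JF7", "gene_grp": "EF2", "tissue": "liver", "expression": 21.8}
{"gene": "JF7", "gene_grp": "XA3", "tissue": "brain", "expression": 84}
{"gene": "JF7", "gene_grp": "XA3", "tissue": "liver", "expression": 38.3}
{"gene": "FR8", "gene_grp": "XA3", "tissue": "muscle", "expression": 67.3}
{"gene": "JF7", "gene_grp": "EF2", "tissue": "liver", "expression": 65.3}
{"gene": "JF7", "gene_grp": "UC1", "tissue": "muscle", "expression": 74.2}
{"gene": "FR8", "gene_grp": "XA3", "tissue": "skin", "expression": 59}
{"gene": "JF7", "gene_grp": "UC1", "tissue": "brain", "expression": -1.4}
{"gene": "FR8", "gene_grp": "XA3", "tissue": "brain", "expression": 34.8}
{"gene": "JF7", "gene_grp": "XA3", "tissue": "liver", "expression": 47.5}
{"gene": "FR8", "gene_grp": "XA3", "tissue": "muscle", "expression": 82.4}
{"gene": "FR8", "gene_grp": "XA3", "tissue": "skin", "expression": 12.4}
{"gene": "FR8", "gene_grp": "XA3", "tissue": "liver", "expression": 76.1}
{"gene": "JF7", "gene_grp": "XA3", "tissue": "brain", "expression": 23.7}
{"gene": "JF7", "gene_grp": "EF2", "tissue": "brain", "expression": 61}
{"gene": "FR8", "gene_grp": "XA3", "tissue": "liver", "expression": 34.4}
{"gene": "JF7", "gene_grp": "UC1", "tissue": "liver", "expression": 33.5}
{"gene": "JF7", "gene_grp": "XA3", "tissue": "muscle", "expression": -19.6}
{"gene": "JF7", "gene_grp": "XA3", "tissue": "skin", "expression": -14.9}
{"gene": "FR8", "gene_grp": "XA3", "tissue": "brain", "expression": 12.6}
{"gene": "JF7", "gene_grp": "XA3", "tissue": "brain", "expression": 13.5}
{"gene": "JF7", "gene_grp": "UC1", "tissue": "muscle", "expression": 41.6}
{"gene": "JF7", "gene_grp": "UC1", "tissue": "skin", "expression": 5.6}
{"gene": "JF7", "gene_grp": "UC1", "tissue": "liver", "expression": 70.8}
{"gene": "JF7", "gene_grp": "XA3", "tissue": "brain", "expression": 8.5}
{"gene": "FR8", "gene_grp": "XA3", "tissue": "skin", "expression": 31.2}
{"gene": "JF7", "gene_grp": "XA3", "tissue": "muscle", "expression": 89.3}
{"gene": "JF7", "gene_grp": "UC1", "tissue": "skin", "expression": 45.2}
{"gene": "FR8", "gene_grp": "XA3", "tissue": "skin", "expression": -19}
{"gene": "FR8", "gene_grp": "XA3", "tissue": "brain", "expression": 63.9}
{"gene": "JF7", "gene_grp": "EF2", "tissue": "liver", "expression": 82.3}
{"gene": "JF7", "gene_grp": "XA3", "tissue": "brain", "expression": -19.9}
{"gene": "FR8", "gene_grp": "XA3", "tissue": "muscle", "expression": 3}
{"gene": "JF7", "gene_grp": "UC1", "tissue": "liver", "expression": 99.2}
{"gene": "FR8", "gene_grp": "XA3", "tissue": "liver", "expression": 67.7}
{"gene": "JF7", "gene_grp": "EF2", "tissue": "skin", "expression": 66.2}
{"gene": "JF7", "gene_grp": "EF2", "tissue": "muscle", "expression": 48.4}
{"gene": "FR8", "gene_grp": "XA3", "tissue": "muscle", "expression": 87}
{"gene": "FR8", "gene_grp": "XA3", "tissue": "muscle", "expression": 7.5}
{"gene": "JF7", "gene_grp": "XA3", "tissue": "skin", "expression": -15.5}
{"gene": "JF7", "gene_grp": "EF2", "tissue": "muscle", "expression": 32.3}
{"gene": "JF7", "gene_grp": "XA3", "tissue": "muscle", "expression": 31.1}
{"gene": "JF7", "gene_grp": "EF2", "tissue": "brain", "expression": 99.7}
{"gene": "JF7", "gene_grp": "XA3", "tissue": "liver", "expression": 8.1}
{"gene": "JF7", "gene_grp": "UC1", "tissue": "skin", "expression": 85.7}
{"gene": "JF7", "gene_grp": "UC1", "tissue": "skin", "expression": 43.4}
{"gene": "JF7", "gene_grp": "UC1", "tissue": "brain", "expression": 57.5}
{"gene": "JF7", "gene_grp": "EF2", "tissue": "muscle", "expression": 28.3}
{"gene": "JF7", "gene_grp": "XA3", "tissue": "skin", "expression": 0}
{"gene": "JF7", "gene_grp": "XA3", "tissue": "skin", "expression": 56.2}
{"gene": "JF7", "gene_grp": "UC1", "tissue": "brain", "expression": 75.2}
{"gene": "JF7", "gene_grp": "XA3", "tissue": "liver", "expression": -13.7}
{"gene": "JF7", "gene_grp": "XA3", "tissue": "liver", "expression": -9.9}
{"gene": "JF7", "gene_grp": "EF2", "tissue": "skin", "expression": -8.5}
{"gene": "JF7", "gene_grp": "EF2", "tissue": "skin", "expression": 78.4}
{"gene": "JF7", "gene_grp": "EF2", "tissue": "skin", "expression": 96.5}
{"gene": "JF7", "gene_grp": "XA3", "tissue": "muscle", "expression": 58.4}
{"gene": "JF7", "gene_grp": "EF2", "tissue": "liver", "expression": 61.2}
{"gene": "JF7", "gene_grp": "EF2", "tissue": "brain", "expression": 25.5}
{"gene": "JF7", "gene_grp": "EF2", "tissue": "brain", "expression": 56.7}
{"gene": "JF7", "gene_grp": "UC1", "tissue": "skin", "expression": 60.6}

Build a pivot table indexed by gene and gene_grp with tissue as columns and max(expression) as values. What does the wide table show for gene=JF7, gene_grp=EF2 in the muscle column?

Rows with gene=JF7, gene_grp=EF2 and tissue=muscle: expression values are 73.4, 1.8, 48.4, 32.3, 28.3.
max(73.4, 1.8, 48.4, 32.3, 28.3) = 73.4.

73.4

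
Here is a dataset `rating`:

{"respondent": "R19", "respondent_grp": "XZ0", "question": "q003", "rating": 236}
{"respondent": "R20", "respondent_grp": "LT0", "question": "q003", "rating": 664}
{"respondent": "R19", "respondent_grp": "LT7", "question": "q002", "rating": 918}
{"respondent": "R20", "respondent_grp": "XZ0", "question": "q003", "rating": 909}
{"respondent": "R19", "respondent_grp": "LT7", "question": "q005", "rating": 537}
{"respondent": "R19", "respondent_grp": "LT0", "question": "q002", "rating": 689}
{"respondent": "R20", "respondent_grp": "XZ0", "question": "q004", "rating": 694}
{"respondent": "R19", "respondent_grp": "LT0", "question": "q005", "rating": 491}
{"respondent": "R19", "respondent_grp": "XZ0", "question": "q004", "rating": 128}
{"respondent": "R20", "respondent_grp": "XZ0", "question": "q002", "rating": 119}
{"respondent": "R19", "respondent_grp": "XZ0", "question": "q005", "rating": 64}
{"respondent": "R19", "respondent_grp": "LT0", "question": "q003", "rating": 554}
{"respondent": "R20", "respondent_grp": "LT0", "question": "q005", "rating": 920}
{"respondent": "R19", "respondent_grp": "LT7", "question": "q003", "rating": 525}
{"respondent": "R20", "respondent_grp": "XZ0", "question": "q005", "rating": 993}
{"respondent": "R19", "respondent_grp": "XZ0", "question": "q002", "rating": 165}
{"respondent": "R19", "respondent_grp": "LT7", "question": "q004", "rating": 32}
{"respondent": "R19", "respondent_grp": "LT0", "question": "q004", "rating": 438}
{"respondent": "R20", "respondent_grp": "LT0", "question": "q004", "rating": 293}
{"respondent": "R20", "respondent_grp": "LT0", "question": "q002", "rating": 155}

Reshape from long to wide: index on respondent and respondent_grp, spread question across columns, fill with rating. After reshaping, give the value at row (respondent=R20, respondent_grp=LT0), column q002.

155

Wide layout: rows indexed by respondent and respondent_grp, columns are the 4 distinct question values (q003, q002, q005, q004).
Cell (respondent=R20, respondent_grp=LT0, question=q002) draws from the long row where respondent=R20, respondent_grp=LT0 and question=q002, which has rating=155.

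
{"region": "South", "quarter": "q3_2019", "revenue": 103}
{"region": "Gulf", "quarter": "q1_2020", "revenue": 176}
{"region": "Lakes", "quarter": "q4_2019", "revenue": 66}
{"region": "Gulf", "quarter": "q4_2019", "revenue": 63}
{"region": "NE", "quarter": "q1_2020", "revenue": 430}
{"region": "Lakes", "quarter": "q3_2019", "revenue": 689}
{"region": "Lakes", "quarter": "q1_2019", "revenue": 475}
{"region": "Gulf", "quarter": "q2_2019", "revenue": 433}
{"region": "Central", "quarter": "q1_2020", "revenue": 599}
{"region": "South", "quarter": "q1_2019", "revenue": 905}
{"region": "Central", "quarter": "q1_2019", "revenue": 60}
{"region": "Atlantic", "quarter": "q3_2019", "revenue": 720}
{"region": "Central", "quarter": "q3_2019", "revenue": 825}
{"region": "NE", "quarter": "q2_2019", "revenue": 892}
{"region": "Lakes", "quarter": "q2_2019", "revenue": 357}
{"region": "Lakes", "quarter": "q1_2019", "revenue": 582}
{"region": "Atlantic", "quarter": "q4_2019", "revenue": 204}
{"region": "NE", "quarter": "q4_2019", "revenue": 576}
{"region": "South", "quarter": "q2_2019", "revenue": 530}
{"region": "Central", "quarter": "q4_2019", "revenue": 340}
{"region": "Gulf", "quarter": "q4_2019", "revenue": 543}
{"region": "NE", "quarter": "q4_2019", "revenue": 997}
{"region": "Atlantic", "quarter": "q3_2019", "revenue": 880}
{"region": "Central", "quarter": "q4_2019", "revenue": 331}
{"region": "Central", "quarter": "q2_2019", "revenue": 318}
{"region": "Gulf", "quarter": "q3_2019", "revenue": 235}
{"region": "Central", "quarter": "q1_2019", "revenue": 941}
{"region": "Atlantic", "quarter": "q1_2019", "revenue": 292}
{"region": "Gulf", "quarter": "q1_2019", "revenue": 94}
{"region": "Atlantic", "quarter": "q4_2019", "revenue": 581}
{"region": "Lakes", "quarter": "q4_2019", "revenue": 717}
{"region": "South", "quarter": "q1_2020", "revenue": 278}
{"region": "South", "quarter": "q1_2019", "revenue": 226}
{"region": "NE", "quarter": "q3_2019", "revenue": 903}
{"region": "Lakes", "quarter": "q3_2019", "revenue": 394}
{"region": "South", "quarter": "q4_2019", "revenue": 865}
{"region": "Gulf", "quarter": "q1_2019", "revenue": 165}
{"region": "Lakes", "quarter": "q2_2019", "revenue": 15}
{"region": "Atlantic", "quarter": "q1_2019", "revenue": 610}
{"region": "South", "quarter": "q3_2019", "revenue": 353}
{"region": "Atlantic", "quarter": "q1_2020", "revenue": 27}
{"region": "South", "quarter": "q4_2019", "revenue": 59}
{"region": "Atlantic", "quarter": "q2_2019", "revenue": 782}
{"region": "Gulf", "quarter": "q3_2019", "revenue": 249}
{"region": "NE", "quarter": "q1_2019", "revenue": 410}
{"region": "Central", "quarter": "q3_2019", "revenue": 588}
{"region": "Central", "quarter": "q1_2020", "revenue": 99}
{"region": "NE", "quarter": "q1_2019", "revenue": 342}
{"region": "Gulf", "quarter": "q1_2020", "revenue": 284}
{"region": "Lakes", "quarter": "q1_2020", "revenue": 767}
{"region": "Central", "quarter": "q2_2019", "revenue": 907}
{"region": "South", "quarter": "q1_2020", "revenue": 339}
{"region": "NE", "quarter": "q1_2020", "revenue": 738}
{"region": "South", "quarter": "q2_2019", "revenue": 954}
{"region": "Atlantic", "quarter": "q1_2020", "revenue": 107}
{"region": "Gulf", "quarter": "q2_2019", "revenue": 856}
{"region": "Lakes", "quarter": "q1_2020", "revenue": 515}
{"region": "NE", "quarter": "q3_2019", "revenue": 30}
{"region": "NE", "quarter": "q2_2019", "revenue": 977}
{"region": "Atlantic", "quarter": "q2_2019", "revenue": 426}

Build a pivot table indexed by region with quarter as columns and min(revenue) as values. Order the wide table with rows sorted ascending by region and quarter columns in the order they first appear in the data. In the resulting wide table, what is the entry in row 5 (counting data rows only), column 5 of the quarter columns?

With rows sorted ascending by region, row 5 is region=NE. quarter columns in first-appearance order: q3_2019, q1_2020, q4_2019, q1_2019, q2_2019; column 5 is q2_2019.
Long rows with region=NE, quarter=q2_2019: min(892, 977) = 892.

892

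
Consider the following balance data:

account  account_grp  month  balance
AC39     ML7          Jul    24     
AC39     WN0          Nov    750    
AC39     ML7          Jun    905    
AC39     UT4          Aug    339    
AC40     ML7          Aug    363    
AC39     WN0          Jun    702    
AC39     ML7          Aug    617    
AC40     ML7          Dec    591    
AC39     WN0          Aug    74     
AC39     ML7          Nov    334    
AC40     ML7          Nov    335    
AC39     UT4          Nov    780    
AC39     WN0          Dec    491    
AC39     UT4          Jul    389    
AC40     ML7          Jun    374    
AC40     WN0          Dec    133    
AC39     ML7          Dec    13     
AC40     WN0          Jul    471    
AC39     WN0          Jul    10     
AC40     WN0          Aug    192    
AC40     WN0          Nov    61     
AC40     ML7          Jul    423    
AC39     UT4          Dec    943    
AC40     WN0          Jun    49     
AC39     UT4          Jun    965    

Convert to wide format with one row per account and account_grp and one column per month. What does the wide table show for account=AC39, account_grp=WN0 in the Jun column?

702

Wide layout: rows indexed by account and account_grp, columns are the 5 distinct month values (Jul, Nov, Jun, Aug, Dec).
Cell (account=AC39, account_grp=WN0, month=Jun) draws from the long row where account=AC39, account_grp=WN0 and month=Jun, which has balance=702.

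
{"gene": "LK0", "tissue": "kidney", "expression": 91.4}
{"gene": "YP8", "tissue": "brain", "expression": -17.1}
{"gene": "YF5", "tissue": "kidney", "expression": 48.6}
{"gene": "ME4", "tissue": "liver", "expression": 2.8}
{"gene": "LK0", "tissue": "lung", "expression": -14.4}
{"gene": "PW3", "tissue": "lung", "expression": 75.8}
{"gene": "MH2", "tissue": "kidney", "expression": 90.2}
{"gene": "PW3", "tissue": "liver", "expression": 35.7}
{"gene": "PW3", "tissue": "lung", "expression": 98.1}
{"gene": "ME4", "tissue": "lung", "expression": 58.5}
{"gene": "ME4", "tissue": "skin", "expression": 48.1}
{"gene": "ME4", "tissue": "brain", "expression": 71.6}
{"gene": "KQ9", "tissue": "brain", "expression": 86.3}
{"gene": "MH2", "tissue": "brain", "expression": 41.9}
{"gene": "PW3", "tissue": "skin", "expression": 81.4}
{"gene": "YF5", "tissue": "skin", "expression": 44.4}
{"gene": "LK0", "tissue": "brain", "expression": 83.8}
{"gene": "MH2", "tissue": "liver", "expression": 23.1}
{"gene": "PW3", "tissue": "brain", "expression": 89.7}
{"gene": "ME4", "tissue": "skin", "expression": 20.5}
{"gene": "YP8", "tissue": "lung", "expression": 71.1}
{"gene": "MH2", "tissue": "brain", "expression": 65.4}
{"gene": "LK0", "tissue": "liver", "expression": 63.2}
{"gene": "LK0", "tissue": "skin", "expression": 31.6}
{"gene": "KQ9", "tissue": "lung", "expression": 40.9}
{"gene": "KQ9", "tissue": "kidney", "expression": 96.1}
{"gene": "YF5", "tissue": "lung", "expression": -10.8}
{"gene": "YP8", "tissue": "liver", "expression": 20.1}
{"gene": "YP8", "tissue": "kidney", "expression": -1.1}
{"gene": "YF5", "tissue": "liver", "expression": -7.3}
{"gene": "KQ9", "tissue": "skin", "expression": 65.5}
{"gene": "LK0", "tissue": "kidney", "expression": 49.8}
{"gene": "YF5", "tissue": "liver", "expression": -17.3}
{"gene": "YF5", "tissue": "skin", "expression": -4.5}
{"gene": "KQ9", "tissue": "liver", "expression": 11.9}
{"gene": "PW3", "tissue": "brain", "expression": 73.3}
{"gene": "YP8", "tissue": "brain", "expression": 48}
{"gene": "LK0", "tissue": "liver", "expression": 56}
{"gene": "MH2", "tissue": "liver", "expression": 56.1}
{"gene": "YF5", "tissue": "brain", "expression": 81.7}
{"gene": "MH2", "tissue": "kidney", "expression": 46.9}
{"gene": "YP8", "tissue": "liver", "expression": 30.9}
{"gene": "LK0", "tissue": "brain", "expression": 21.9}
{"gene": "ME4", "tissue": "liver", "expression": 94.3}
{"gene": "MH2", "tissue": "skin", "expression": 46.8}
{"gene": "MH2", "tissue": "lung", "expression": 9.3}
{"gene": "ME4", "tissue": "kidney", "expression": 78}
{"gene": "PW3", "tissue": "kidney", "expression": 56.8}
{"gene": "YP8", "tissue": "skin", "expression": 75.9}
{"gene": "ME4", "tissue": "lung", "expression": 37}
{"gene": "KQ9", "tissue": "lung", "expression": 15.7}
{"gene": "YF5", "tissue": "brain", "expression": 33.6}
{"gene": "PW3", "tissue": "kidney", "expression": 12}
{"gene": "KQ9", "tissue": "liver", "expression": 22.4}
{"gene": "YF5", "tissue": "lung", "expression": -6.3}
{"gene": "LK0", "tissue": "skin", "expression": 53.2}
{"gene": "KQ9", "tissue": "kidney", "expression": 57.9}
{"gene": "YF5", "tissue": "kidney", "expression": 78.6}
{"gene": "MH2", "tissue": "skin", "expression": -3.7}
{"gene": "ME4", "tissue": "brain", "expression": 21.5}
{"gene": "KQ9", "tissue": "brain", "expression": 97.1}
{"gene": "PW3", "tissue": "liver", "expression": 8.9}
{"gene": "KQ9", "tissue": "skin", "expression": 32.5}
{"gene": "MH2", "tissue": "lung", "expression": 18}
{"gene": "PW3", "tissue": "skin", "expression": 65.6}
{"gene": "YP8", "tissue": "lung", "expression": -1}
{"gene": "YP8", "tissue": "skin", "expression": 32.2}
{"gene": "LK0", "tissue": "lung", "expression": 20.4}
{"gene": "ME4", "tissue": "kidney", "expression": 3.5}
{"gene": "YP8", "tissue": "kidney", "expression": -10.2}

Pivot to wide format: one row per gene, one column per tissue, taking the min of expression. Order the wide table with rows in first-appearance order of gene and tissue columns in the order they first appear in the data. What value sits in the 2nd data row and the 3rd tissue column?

With rows in first-appearance order of gene, row 2 is gene=YP8. tissue columns in first-appearance order: kidney, brain, liver, lung, skin; column 3 is liver.
Long rows with gene=YP8, tissue=liver: min(20.1, 30.9) = 20.1.

20.1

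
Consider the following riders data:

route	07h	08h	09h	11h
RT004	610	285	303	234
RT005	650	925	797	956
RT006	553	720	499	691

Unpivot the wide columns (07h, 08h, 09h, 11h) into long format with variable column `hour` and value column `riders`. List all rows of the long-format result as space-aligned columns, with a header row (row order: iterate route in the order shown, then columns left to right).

route  hour  riders
RT004  07h   610   
RT004  08h   285   
RT004  09h   303   
RT004  11h   234   
RT005  07h   650   
RT005  08h   925   
RT005  09h   797   
RT005  11h   956   
RT006  07h   553   
RT006  08h   720   
RT006  09h   499   
RT006  11h   691   

Each (route, column) pair becomes one row: 3 × 4 = 12 rows.
For example, (RT004, 07h) → riders=610.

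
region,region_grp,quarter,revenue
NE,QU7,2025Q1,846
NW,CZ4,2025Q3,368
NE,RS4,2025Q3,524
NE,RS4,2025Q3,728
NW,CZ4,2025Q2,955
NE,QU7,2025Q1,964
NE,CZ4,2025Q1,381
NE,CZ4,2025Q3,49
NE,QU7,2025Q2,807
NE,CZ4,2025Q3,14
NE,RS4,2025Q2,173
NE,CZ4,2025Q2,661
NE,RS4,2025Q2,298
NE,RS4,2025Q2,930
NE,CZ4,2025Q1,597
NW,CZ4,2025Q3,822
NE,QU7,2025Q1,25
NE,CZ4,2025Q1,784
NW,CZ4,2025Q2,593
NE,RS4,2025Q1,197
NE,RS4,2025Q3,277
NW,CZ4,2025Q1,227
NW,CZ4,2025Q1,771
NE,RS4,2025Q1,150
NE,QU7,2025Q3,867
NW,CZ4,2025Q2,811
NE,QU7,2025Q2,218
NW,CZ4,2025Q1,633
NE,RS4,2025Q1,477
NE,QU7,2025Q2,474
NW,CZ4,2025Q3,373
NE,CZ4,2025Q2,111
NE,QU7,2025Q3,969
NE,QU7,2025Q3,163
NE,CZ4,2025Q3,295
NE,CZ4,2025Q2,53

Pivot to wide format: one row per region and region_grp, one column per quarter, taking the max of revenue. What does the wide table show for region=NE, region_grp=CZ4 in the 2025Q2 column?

Rows with region=NE, region_grp=CZ4 and quarter=2025Q2: revenue values are 661, 111, 53.
max(661, 111, 53) = 661.

661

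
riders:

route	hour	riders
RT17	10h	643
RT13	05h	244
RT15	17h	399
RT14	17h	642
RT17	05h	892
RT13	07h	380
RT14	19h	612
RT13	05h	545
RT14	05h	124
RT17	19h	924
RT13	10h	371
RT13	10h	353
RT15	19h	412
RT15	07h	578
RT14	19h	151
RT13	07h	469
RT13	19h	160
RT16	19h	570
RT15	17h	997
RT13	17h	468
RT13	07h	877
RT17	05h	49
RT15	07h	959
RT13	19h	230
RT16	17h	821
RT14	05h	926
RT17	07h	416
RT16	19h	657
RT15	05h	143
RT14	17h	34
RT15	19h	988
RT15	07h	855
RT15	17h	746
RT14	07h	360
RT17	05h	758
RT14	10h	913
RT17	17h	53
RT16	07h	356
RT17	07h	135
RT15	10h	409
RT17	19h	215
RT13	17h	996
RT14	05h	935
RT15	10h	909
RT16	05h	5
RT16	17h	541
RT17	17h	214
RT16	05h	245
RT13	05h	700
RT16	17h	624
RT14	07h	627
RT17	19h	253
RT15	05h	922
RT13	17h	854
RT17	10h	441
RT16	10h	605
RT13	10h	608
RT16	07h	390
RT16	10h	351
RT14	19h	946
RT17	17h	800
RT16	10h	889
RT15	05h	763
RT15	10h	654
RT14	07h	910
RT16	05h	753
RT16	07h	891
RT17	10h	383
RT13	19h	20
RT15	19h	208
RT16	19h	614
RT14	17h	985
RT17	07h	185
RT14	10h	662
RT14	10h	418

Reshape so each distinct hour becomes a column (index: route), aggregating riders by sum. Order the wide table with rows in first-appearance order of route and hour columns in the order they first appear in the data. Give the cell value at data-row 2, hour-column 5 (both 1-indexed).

With rows in first-appearance order of route, row 2 is route=RT13. hour columns in first-appearance order: 10h, 05h, 17h, 07h, 19h; column 5 is 19h.
Long rows with route=RT13, hour=19h: 160 + 230 + 20 = 410.

410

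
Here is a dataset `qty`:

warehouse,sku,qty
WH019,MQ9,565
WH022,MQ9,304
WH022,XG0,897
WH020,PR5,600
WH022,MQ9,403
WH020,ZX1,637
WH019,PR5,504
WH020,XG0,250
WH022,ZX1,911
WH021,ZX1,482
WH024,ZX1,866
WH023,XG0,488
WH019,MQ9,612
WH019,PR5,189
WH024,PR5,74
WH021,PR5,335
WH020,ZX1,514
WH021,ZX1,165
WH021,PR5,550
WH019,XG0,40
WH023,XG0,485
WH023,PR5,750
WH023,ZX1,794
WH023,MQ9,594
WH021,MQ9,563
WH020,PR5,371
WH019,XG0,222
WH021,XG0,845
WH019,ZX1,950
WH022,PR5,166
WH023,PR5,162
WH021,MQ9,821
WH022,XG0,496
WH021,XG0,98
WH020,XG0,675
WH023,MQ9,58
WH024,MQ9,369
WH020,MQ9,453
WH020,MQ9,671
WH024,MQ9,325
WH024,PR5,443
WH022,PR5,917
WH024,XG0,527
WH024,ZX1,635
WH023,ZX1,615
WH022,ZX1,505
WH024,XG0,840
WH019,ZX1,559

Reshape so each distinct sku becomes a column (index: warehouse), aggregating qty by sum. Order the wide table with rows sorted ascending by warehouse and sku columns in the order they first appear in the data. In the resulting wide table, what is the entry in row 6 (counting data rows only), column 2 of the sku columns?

With rows sorted ascending by warehouse, row 6 is warehouse=WH024. sku columns in first-appearance order: MQ9, XG0, PR5, ZX1; column 2 is XG0.
Long rows with warehouse=WH024, sku=XG0: 527 + 840 = 1367.

1367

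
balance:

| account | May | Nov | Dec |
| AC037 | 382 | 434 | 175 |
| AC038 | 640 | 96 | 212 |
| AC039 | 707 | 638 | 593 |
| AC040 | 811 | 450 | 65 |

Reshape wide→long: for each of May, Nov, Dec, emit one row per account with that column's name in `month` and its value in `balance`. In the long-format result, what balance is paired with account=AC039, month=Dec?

Unpivoting turns each (account, wide-column) pair into one long row.
The wide cell at row AC039, column Dec holds 593, so the long row (AC039, Dec) has balance=593.

593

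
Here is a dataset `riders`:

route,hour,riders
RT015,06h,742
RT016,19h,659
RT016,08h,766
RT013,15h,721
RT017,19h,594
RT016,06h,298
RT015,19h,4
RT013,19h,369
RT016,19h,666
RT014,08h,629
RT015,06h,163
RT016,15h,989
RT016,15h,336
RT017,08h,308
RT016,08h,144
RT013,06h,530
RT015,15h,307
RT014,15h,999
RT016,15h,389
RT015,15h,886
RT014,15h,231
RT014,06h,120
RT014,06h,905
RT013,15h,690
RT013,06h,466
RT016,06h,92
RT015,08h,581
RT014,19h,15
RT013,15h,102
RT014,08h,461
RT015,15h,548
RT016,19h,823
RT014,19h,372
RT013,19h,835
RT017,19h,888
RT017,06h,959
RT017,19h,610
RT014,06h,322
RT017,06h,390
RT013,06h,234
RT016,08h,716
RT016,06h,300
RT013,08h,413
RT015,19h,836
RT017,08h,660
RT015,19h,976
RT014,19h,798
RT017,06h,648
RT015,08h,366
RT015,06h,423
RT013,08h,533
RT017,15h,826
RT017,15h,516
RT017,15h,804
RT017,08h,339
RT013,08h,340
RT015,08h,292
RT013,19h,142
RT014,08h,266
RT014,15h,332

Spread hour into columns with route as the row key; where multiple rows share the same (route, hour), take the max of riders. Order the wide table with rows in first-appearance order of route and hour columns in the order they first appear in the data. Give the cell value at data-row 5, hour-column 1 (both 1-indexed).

With rows in first-appearance order of route, row 5 is route=RT014. hour columns in first-appearance order: 06h, 19h, 08h, 15h; column 1 is 06h.
Long rows with route=RT014, hour=06h: max(120, 905, 322) = 905.

905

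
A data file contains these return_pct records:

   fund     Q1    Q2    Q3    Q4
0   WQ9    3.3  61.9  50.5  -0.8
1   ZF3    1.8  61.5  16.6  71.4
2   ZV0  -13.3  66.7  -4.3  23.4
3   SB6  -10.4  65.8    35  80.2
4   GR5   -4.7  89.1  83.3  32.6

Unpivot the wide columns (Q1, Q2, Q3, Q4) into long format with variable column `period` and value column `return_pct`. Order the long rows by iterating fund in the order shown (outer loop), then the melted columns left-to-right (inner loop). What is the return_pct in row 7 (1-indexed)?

20 rows total (5 × 4). Row 7: index ⌊(7-1)/4⌋ = 1 into fund → ZF3; (7-1) mod 4 = 2 into the melted columns → Q3.
So row 7 is (ZF3, Q3, 16.6); return_pct = 16.6.

16.6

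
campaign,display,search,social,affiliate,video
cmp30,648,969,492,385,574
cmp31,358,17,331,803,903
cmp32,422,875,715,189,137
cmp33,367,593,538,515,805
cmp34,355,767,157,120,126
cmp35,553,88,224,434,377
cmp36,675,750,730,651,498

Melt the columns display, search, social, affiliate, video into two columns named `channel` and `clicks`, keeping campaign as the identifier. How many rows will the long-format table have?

35

7 campaign values × 5 melted columns = 35 rows.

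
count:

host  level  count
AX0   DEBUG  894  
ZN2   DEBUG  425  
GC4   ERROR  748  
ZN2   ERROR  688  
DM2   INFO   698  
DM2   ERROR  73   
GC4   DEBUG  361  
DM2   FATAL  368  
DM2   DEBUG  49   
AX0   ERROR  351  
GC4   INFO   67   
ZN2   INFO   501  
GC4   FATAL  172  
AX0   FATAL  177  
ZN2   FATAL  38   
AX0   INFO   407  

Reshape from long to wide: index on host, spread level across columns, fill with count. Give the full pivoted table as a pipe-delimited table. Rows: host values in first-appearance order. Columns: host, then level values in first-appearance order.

Columns: host plus the 4 distinct level values (DEBUG, ERROR, INFO, FATAL).
For example, row AX0 column DEBUG takes count=894 from the long row (AX0, DEBUG).

| host | DEBUG | ERROR | INFO | FATAL |
| AX0 | 894 | 351 | 407 | 177 |
| ZN2 | 425 | 688 | 501 | 38 |
| GC4 | 361 | 748 | 67 | 172 |
| DM2 | 49 | 73 | 698 | 368 |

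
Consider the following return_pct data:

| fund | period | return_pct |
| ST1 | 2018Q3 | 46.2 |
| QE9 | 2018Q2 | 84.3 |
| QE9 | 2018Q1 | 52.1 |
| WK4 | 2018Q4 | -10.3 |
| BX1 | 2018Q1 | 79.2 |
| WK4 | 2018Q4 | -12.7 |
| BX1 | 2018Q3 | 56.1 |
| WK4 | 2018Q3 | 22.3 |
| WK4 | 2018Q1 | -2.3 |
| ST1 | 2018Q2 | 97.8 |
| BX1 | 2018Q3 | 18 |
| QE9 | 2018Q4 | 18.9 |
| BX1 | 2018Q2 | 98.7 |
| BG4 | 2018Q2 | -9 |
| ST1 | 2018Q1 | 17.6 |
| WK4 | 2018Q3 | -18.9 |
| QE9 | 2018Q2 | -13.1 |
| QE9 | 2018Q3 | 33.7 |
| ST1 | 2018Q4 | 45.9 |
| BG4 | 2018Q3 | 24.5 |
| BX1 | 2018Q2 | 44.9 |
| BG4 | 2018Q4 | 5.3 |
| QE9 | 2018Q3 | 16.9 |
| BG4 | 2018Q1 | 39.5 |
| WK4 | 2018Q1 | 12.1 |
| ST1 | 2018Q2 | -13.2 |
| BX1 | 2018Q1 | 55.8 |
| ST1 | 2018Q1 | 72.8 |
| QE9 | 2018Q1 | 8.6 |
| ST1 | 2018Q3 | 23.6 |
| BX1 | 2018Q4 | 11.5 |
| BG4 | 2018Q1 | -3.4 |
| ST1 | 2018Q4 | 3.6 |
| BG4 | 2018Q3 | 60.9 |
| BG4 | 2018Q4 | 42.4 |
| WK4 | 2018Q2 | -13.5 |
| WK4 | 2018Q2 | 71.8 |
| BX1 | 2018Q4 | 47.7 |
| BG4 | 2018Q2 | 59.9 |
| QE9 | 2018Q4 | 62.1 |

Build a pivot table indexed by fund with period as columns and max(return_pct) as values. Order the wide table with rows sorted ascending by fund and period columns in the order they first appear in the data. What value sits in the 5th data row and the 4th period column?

-10.3

With rows sorted ascending by fund, row 5 is fund=WK4. period columns in first-appearance order: 2018Q3, 2018Q2, 2018Q1, 2018Q4; column 4 is 2018Q4.
Long rows with fund=WK4, period=2018Q4: max(-10.3, -12.7) = -10.3.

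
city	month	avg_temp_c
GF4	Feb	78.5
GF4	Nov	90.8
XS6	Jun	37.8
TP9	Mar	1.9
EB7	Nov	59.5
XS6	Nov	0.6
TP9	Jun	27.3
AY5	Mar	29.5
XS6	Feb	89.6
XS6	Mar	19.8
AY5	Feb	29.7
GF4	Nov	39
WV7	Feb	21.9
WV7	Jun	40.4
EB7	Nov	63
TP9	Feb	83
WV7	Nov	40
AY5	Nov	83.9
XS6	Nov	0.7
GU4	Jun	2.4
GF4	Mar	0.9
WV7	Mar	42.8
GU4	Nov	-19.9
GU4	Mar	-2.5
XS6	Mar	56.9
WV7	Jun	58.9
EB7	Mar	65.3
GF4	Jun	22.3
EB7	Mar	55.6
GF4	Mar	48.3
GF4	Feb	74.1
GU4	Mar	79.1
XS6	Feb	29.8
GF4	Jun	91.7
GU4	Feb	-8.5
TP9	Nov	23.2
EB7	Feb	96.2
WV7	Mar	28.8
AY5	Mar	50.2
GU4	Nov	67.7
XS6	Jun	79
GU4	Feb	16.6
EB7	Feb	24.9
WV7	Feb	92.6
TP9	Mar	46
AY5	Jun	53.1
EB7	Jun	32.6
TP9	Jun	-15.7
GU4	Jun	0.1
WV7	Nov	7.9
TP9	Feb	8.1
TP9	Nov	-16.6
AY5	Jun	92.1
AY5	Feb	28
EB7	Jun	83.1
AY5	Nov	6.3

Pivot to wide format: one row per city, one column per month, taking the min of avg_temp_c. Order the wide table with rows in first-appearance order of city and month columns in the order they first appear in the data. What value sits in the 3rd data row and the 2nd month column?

With rows in first-appearance order of city, row 3 is city=TP9. month columns in first-appearance order: Feb, Nov, Jun, Mar; column 2 is Nov.
Long rows with city=TP9, month=Nov: min(23.2, -16.6) = -16.6.

-16.6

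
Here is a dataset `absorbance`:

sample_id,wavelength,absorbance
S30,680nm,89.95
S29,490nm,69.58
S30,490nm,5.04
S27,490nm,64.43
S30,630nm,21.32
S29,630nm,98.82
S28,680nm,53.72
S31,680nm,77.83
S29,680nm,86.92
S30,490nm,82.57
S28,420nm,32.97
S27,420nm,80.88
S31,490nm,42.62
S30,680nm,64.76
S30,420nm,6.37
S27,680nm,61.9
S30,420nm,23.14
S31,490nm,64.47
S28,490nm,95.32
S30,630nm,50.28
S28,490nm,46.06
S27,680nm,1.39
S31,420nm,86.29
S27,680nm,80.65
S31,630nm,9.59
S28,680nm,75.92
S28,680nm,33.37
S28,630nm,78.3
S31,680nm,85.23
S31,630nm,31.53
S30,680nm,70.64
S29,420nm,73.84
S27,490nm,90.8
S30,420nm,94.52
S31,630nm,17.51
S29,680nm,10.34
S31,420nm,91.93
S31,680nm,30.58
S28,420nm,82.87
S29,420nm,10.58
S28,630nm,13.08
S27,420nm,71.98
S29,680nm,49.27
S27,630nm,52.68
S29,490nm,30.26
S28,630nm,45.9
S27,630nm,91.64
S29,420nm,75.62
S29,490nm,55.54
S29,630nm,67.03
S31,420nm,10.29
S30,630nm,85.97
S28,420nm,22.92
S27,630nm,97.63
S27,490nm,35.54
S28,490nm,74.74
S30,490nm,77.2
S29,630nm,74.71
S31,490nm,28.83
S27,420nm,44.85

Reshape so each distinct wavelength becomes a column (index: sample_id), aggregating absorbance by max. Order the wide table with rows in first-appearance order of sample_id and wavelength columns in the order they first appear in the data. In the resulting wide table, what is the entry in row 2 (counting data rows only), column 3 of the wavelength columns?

With rows in first-appearance order of sample_id, row 2 is sample_id=S29. wavelength columns in first-appearance order: 680nm, 490nm, 630nm, 420nm; column 3 is 630nm.
Long rows with sample_id=S29, wavelength=630nm: max(98.82, 67.03, 74.71) = 98.82.

98.82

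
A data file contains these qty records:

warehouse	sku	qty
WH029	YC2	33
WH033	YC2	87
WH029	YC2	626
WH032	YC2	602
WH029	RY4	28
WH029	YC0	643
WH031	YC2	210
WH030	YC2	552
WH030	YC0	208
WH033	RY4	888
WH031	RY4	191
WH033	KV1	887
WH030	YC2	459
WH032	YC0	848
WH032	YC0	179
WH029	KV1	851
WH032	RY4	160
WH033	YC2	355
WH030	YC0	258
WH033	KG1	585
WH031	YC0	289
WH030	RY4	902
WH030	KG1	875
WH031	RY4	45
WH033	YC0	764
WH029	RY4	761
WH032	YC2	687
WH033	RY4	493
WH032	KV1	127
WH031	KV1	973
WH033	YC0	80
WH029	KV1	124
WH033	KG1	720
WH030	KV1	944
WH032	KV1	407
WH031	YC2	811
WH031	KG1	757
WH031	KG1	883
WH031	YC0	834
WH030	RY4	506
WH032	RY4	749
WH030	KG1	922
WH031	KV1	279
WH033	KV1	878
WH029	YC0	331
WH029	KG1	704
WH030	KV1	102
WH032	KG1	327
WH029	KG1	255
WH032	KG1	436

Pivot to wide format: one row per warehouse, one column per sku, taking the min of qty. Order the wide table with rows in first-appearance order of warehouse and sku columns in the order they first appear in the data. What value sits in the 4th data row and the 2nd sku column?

With rows in first-appearance order of warehouse, row 4 is warehouse=WH031. sku columns in first-appearance order: YC2, RY4, YC0, KV1, KG1; column 2 is RY4.
Long rows with warehouse=WH031, sku=RY4: min(191, 45) = 45.

45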